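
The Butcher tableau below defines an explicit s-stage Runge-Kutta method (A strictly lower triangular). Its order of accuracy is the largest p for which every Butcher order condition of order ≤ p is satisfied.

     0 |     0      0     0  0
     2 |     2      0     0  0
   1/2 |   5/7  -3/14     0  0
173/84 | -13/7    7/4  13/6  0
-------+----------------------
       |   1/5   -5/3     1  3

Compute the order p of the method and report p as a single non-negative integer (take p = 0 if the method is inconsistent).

0

b = (1/5, -5/3, 1, 3)
c = (0, 2, 1/2, 173/84)
Ac = (0, 0, -3/7, 55/12)
Σ b_i: 1/5·1 + (-5/3)·1 + 1·1 + 3·1 = 38/15 ≠ 1 ⇒ order 0.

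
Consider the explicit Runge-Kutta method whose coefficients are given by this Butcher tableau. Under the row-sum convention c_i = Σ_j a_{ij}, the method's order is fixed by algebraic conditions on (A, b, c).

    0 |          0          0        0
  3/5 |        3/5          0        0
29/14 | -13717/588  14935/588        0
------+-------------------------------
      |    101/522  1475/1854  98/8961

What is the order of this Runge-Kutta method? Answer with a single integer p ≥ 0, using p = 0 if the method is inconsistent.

3

b = (101/522, 1475/1854, 98/8961)
c = (0, 3/5, 29/14)
Ac = (0, 0, 2987/196)
Σ b_i: 101/522·1 + 1475/1854·1 + 98/8961·1 = 1 ✓
b·c: 1475/1854·3/5 + 98/8961·29/14 = 1/2 ✓
b·c²: 1475/1854·9/25 + 98/8961·841/196 = 1/3 ✓
b·Ac: 98/8961·2987/196 = 1/6 ✓; 3 stages ⇒ order 3.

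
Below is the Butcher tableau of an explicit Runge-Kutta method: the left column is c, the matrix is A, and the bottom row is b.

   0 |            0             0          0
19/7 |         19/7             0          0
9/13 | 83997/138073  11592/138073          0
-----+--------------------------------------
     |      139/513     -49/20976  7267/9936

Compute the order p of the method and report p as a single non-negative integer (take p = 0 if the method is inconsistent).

3

b = (139/513, -49/20976, 7267/9936)
c = (0, 19/7, 9/13)
Ac = (0, 0, 1656/7267)
Σ b_i: 139/513·1 + (-49/20976)·1 + 7267/9936·1 = 1 ✓
b·c: (-49/20976)·19/7 + 7267/9936·9/13 = 1/2 ✓
b·c²: (-49/20976)·361/49 + 7267/9936·81/169 = 1/3 ✓
b·Ac: 7267/9936·1656/7267 = 1/6 ✓; 3 stages ⇒ order 3.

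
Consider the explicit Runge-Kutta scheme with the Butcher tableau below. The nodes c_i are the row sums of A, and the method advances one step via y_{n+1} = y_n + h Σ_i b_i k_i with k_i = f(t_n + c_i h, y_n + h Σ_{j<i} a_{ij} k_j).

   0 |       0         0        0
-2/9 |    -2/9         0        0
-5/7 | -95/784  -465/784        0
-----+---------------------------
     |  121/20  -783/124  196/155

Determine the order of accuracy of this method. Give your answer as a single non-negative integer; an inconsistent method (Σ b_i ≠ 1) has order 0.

3

b = (121/20, -783/124, 196/155)
c = (0, -2/9, -5/7)
Ac = (0, 0, 155/1176)
Σ b_i: 121/20·1 + (-783/124)·1 + 196/155·1 = 1 ✓
b·c: (-783/124)·(-2/9) + 196/155·(-5/7) = 1/2 ✓
b·c²: (-783/124)·4/81 + 196/155·25/49 = 1/3 ✓
b·Ac: 196/155·155/1176 = 1/6 ✓; 3 stages ⇒ order 3.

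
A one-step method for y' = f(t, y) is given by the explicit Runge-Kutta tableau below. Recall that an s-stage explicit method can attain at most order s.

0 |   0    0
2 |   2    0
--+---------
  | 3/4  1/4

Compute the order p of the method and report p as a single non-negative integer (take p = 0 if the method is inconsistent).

b = (3/4, 1/4)
c = (0, 2)
Σ b_i: 3/4·1 + 1/4·1 = 1 ✓
b·c: 1/4·2 = 1/2 ✓; 2 stages ⇒ order 2.

2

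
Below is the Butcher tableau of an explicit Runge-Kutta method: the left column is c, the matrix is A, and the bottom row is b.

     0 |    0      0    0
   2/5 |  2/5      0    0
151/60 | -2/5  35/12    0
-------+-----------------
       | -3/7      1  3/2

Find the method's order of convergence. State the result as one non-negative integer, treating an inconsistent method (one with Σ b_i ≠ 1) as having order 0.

0

b = (-3/7, 1, 3/2)
c = (0, 2/5, 151/60)
Ac = (0, 0, 7/6)
Σ b_i: (-3/7)·1 + 1·1 + 3/2·1 = 29/14 ≠ 1 ⇒ order 0.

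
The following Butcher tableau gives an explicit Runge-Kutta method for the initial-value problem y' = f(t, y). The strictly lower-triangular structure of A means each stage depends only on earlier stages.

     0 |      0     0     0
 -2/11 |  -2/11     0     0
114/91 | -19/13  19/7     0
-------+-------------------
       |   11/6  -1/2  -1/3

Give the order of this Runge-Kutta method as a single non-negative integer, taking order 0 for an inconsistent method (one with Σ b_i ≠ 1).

b = (11/6, -1/2, -1/3)
c = (0, -2/11, 114/91)
Ac = (0, 0, -38/77)
Σ b_i: 11/6·1 + (-1/2)·1 + (-1/3)·1 = 1 ✓
b·c: (-1/2)·(-2/11) + (-1/3)·114/91 = -327/1001 ≠ 1/2 ⇒ order 1.

1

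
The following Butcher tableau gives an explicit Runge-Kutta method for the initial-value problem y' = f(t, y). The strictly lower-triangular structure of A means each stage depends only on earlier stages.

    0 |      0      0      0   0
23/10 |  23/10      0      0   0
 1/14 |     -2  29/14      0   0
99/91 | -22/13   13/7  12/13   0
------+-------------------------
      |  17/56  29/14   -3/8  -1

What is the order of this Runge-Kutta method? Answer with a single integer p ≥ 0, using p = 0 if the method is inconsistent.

b = (17/56, 29/14, -3/8, -1)
c = (0, 23/10, 1/14, 99/91)
Ac = (0, 0, 667/140, 3947/910)
Σ b_i: 17/56·1 + 29/14·1 + (-3/8)·1 + (-1)·1 = 1 ✓
b·c: 29/14·23/10 + (-3/8)·1/14 + (-1)·99/91 = 26569/7280 ≠ 1/2 ⇒ order 1.

1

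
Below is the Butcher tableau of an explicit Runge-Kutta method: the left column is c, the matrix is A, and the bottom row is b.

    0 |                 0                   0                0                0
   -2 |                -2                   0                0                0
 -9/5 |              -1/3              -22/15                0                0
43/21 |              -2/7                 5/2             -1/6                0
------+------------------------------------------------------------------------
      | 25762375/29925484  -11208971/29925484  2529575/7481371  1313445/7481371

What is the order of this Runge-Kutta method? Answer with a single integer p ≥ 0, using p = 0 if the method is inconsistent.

b = (25762375/29925484, -11208971/29925484, 2529575/7481371, 1313445/7481371)
c = (0, -2, -9/5, 43/21)
Ac = (0, 0, 44/15, -47/10)
Σ b_i: 25762375/29925484·1 + (-11208971/29925484)·1 + 2529575/7481371·1 + 1313445/7481371·1 = 1 ✓
b·c: (-11208971/29925484)·(-2) + 2529575/7481371·(-9/5) + 1313445/7481371·43/21 = 1/2 ✓
b·c²: (-11208971/29925484)·4 + 2529575/7481371·81/25 + 1313445/7481371·1849/441 = 1/3 ✓
b·Ac: 2529575/7481371·44/15 + 1313445/7481371·(-47/10) = 1/6 ✓
b·c³: (-11208971/29925484)·(-8) + 2529575/7481371·(-729/125) + 1313445/7481371·79507/9261 = 5966595314/2356631865 ≠ 1/4 ⇒ order 3.
b·(c∘Ac): 2529575/7481371·(-132/25) + 1313445/7481371·(-2021/210) = -51993001/14962742 ≠ 1/8
b·Ac²: 2529575/7481371·(-88/15) + 1313445/7481371·473/50 = -72449509/224441130 ≠ 1/12
b·A²c: 1313445/7481371·(-22/45) = -1926386/22444113 ≠ 1/24

3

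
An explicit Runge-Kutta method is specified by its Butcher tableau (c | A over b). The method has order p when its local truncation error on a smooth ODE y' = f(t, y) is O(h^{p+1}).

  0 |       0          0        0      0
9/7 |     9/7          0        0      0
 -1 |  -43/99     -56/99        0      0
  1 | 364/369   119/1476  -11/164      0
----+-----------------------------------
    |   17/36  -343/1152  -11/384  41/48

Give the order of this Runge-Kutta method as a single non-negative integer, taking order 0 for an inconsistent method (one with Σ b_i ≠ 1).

4

b = (17/36, -343/1152, -11/384, 41/48)
c = (0, 9/7, -1, 1)
Ac = (0, 0, -8/11, 7/41)
Σ b_i: 17/36·1 + (-343/1152)·1 + (-11/384)·1 + 41/48·1 = 1 ✓
b·c: (-343/1152)·9/7 + (-11/384)·(-1) + 41/48·1 = 1/2 ✓
b·c²: (-343/1152)·81/49 + (-11/384)·1 + 41/48·1 = 1/3 ✓
b·Ac: (-11/384)·(-8/11) + 41/48·7/41 = 1/6 ✓
b·c³: (-343/1152)·729/343 + (-11/384)·(-1) + 41/48·1 = 1/4 ✓
b·(c∘Ac): (-11/384)·8/11 + 41/48·7/41 = 1/8 ✓
b·Ac²: (-11/384)·(-72/77) + 41/48·19/287 = 1/12 ✓
b·A²c: 41/48·2/41 = 1/24 ✓; 4 stages ⇒ order 4.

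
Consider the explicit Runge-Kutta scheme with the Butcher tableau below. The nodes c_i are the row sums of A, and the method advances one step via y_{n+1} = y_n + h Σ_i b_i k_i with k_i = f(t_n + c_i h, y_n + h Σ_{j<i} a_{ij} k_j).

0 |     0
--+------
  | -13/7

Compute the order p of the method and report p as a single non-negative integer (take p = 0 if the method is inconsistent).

b = (-13/7)
c = (0)
Σ b_i: (-13/7)·1 = -13/7 ≠ 1 ⇒ order 0.

0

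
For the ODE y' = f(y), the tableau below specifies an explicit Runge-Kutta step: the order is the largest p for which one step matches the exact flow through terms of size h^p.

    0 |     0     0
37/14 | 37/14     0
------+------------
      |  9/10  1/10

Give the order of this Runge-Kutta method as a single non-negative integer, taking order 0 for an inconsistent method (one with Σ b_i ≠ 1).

1

b = (9/10, 1/10)
c = (0, 37/14)
Σ b_i: 9/10·1 + 1/10·1 = 1 ✓
b·c: 1/10·37/14 = 37/140 ≠ 1/2 ⇒ order 1.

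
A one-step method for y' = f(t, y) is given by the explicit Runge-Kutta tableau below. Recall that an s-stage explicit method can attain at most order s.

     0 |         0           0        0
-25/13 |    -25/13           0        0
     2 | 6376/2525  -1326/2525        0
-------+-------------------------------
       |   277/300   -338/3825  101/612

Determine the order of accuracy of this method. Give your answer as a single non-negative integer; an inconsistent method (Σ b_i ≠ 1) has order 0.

b = (277/300, -338/3825, 101/612)
c = (0, -25/13, 2)
Ac = (0, 0, 102/101)
Σ b_i: 277/300·1 + (-338/3825)·1 + 101/612·1 = 1 ✓
b·c: (-338/3825)·(-25/13) + 101/612·2 = 1/2 ✓
b·c²: (-338/3825)·625/169 + 101/612·4 = 1/3 ✓
b·Ac: 101/612·102/101 = 1/6 ✓; 3 stages ⇒ order 3.

3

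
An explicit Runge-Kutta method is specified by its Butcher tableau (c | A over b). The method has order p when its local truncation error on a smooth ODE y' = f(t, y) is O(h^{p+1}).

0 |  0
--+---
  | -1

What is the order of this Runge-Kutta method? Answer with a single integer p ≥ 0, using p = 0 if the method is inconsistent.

0

b = (-1)
c = (0)
Σ b_i: (-1)·1 = -1 ≠ 1 ⇒ order 0.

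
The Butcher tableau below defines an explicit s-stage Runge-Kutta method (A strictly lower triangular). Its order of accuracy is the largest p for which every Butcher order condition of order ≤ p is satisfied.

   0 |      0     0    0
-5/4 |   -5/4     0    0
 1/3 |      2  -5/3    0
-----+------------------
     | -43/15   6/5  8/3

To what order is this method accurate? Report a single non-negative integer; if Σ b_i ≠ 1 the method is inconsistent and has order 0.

b = (-43/15, 6/5, 8/3)
c = (0, -5/4, 1/3)
Ac = (0, 0, 25/12)
Σ b_i: (-43/15)·1 + 6/5·1 + 8/3·1 = 1 ✓
b·c: 6/5·(-5/4) + 8/3·1/3 = -11/18 ≠ 1/2 ⇒ order 1.

1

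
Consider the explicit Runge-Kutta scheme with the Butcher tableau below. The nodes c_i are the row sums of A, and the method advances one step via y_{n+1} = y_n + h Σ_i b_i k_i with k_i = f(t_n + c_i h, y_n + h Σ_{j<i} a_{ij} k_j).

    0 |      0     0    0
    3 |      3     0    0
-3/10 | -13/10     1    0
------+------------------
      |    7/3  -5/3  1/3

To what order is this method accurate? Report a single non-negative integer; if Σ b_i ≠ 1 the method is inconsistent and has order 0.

b = (7/3, -5/3, 1/3)
c = (0, 3, -3/10)
Ac = (0, 0, 3)
Σ b_i: 7/3·1 + (-5/3)·1 + 1/3·1 = 1 ✓
b·c: (-5/3)·3 + 1/3·(-3/10) = -51/10 ≠ 1/2 ⇒ order 1.

1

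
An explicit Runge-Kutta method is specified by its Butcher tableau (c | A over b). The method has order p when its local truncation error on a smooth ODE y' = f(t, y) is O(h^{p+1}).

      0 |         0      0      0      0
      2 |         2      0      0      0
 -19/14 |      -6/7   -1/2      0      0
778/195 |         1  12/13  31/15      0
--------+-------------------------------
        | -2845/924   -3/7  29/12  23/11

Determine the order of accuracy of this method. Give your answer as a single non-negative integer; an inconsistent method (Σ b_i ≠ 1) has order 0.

1

b = (-2845/924, -3/7, 29/12, 23/11)
c = (0, 2, -19/14, 778/195)
Ac = (0, 0, -1, -2617/2730)
Σ b_i: (-2845/924)·1 + (-3/7)·1 + 29/12·1 + 23/11·1 = 1 ✓
b·c: (-3/7)·2 + 29/12·(-19/14) + 23/11·778/195 = 505139/120120 ≠ 1/2 ⇒ order 1.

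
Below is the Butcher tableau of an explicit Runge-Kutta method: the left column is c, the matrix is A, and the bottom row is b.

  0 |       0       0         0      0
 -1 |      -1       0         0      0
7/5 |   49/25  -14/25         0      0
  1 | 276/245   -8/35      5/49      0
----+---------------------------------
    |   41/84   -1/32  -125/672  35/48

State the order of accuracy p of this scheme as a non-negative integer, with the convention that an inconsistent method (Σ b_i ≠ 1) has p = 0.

4

b = (41/84, -1/32, -125/672, 35/48)
c = (0, -1, 7/5, 1)
Ac = (0, 0, 14/25, 13/35)
Σ b_i: 41/84·1 + (-1/32)·1 + (-125/672)·1 + 35/48·1 = 1 ✓
b·c: (-1/32)·(-1) + (-125/672)·7/5 + 35/48·1 = 1/2 ✓
b·c²: (-1/32)·1 + (-125/672)·49/25 + 35/48·1 = 1/3 ✓
b·Ac: (-125/672)·14/25 + 35/48·13/35 = 1/6 ✓
b·c³: (-1/32)·(-1) + (-125/672)·343/125 + 35/48·1 = 1/4 ✓
b·(c∘Ac): (-125/672)·98/125 + 35/48·13/35 = 1/8 ✓
b·Ac²: (-125/672)·(-14/25) + 35/48·(-1/35) = 1/12 ✓
b·A²c: 35/48·2/35 = 1/24 ✓; 4 stages ⇒ order 4.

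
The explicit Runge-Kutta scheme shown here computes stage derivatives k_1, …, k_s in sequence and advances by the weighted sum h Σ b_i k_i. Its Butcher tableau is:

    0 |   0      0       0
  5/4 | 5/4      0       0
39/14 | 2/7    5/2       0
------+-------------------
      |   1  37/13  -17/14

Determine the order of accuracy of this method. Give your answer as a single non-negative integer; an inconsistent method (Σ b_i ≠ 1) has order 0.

b = (1, 37/13, -17/14)
c = (0, 5/4, 39/14)
Ac = (0, 0, 25/8)
Σ b_i: 1·1 + 37/13·1 + (-17/14)·1 = 479/182 ≠ 1 ⇒ order 0.

0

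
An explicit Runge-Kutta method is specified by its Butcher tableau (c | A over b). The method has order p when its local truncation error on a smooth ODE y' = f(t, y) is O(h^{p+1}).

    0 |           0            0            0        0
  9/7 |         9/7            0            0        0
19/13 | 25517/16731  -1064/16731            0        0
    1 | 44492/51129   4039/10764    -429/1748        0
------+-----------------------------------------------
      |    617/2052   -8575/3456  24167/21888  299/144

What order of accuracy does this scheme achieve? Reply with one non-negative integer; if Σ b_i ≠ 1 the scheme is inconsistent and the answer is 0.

4

b = (617/2052, -8575/3456, 24167/21888, 299/144)
c = (0, 9/7, 19/13, 1)
Ac = (0, 0, -152/1859, 37/299)
Σ b_i: 617/2052·1 + (-8575/3456)·1 + 24167/21888·1 + 299/144·1 = 1 ✓
b·c: (-8575/3456)·9/7 + 24167/21888·19/13 + 299/144·1 = 1/2 ✓
b·c²: (-8575/3456)·81/49 + 24167/21888·361/169 + 299/144·1 = 1/3 ✓
b·Ac: 24167/21888·(-152/1859) + 299/144·37/299 = 1/6 ✓
b·c³: (-8575/3456)·729/343 + 24167/21888·6859/2197 + 299/144·1 = 1/4 ✓
b·(c∘Ac): 24167/21888·(-2888/24167) + 299/144·37/299 = 1/8 ✓
b·Ac²: 24167/21888·(-1368/13013) + 299/144·201/2093 = 1/12 ✓
b·A²c: 299/144·6/299 = 1/24 ✓; 4 stages ⇒ order 4.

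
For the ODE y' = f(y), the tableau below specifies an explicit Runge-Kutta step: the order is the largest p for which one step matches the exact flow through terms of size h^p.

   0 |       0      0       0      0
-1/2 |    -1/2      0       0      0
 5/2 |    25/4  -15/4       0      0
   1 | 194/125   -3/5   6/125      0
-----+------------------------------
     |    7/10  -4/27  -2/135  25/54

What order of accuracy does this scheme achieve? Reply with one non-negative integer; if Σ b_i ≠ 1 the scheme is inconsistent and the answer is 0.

b = (7/10, -4/27, -2/135, 25/54)
c = (0, -1/2, 5/2, 1)
Ac = (0, 0, 15/8, 21/50)
Σ b_i: 7/10·1 + (-4/27)·1 + (-2/135)·1 + 25/54·1 = 1 ✓
b·c: (-4/27)·(-1/2) + (-2/135)·5/2 + 25/54·1 = 1/2 ✓
b·c²: (-4/27)·1/4 + (-2/135)·25/4 + 25/54·1 = 1/3 ✓
b·Ac: (-2/135)·15/8 + 25/54·21/50 = 1/6 ✓
b·c³: (-4/27)·(-1/8) + (-2/135)·125/8 + 25/54·1 = 1/4 ✓
b·(c∘Ac): (-2/135)·75/16 + 25/54·21/50 = 1/8 ✓
b·Ac²: (-2/135)·(-15/16) + 25/54·3/20 = 1/12 ✓
b·A²c: 25/54·9/100 = 1/24 ✓; 4 stages ⇒ order 4.

4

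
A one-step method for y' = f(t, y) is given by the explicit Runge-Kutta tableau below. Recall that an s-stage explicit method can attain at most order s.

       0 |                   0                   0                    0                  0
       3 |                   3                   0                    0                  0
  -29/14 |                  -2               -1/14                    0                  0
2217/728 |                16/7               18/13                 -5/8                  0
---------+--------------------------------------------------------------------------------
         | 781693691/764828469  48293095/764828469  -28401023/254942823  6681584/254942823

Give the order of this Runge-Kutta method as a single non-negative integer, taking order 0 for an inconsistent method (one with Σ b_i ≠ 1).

3

b = (781693691/764828469, 48293095/764828469, -28401023/254942823, 6681584/254942823)
c = (0, 3, -29/14, 2217/728)
Ac = (0, 0, -3/14, 7933/1456)
Σ b_i: 781693691/764828469·1 + 48293095/764828469·1 + (-28401023/254942823)·1 + 6681584/254942823·1 = 1 ✓
b·c: 48293095/764828469·3 + (-28401023/254942823)·(-29/14) + 6681584/254942823·2217/728 = 1/2 ✓
b·c²: 48293095/764828469·9 + (-28401023/254942823)·841/196 + 6681584/254942823·4915089/529984 = 1/3 ✓
b·Ac: (-28401023/254942823)·(-3/14) + 6681584/254942823·7933/1456 = 1/6 ✓
b·c³: 48293095/764828469·27 + (-28401023/254942823)·(-24389/2744) + 6681584/254942823·10896752313/385828352 = 17851779116701/5196754504032 ≠ 1/4 ⇒ order 3.
b·(c∘Ac): (-28401023/254942823)·87/196 + 6681584/254942823·17587461/1059968 = 262019307/679847528 ≠ 1/8
b·Ac²: (-28401023/254942823)·(-9/14) + 6681584/254942823·199351/20384 = 585215473/1784599761 ≠ 1/12
b·A²c: 6681584/254942823·15/112 = 298285/84980941 ≠ 1/24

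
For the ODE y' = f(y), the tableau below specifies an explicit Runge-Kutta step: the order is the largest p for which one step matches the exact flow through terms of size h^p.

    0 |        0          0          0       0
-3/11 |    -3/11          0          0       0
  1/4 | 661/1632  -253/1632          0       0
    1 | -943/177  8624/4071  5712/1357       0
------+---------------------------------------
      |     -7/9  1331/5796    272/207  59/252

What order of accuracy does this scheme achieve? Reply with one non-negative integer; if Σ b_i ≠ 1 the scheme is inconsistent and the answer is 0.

4

b = (-7/9, 1331/5796, 272/207, 59/252)
c = (0, -3/11, 1/4, 1)
Ac = (0, 0, 23/544, 28/59)
Σ b_i: (-7/9)·1 + 1331/5796·1 + 272/207·1 + 59/252·1 = 1 ✓
b·c: 1331/5796·(-3/11) + 272/207·1/4 + 59/252·1 = 1/2 ✓
b·c²: 1331/5796·9/121 + 272/207·1/16 + 59/252·1 = 1/3 ✓
b·Ac: 272/207·23/544 + 59/252·28/59 = 1/6 ✓
b·c³: 1331/5796·(-27/1331) + 272/207·1/64 + 59/252·1 = 1/4 ✓
b·(c∘Ac): 272/207·23/2176 + 59/252·28/59 = 1/8 ✓
b·Ac²: 272/207·(-69/5984) + 59/252·273/649 = 1/12 ✓
b·A²c: 59/252·21/118 = 1/24 ✓; 4 stages ⇒ order 4.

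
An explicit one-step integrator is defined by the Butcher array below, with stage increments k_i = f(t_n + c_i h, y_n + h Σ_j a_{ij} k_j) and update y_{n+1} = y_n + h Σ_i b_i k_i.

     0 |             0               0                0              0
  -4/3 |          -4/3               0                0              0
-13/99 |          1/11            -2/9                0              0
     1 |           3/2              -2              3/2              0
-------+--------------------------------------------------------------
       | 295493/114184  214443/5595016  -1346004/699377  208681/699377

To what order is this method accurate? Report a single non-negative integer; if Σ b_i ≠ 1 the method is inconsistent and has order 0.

b = (295493/114184, 214443/5595016, -1346004/699377, 208681/699377)
c = (0, -4/3, -13/99, 1)
Ac = (0, 0, 8/27, 163/66)
Σ b_i: 295493/114184·1 + 214443/5595016·1 + (-1346004/699377)·1 + 208681/699377·1 = 1 ✓
b·c: 214443/5595016·(-4/3) + (-1346004/699377)·(-13/99) + 208681/699377·1 = 1/2 ✓
b·c²: 214443/5595016·16/9 + (-1346004/699377)·169/9801 + 208681/699377·1 = 1/3 ✓
b·Ac: (-1346004/699377)·8/27 + 208681/699377·163/66 = 1/6 ✓
b·c³: 214443/5595016·(-64/27) + (-1346004/699377)·(-2197/970299) + 208681/699377·1 = 898213/4239081 ≠ 1/4 ⇒ order 3.
b·(c∘Ac): (-1346004/699377)·(-104/2673) + 208681/699377·163/66 = 1459925/1798398 ≠ 1/8
b·Ac²: (-1346004/699377)·(-32/81) + 208681/699377·(-23063/6534) = -17380843/59347134 ≠ 1/12
b·A²c: 208681/699377·4/9 = 834724/6294393 ≠ 1/24

3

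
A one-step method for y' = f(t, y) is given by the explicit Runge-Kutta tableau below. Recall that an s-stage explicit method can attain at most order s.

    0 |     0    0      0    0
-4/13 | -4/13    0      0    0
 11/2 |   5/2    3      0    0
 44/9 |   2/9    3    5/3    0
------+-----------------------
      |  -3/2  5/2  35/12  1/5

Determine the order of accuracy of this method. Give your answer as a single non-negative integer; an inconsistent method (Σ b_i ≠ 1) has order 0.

b = (-3/2, 5/2, 35/12, 1/5)
c = (0, -4/13, 11/2, 44/9)
Ac = (0, 0, -12/13, 643/78)
Σ b_i: (-3/2)·1 + 5/2·1 + 35/12·1 + 1/5·1 = 247/60 ≠ 1 ⇒ order 0.

0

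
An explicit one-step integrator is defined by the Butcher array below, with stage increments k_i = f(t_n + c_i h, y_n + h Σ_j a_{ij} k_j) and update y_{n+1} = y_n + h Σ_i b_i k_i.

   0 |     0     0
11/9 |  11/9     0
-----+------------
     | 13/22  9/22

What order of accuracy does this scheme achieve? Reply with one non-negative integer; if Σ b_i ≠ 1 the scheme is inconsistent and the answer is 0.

b = (13/22, 9/22)
c = (0, 11/9)
Σ b_i: 13/22·1 + 9/22·1 = 1 ✓
b·c: 9/22·11/9 = 1/2 ✓; 2 stages ⇒ order 2.

2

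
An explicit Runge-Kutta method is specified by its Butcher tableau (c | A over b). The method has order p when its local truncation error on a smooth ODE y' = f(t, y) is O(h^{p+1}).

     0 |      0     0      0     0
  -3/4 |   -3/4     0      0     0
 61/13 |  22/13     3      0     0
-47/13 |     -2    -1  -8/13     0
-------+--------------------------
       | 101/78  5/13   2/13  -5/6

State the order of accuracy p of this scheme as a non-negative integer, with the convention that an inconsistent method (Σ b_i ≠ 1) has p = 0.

1

b = (101/78, 5/13, 2/13, -5/6)
c = (0, -3/4, 61/13, -47/13)
Ac = (0, 0, -9/4, -1445/676)
Σ b_i: 101/78·1 + 5/13·1 + 2/13·1 + (-5/6)·1 = 1 ✓
b·c: 5/13·(-3/4) + 2/13·61/13 + (-5/6)·(-47/13) = 6989/2028 ≠ 1/2 ⇒ order 1.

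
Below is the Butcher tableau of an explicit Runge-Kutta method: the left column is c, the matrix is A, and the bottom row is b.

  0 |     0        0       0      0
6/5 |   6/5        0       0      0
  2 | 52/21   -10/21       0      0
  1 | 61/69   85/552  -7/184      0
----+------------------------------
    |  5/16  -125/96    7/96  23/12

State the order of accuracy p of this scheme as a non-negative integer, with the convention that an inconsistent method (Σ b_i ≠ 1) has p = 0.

4

b = (5/16, -125/96, 7/96, 23/12)
c = (0, 6/5, 2, 1)
Ac = (0, 0, -4/7, 5/46)
Σ b_i: 5/16·1 + (-125/96)·1 + 7/96·1 + 23/12·1 = 1 ✓
b·c: (-125/96)·6/5 + 7/96·2 + 23/12·1 = 1/2 ✓
b·c²: (-125/96)·36/25 + 7/96·4 + 23/12·1 = 1/3 ✓
b·Ac: 7/96·(-4/7) + 23/12·5/46 = 1/6 ✓
b·c³: (-125/96)·216/125 + 7/96·8 + 23/12·1 = 1/4 ✓
b·(c∘Ac): 7/96·(-8/7) + 23/12·5/46 = 1/8 ✓
b·Ac²: 7/96·(-24/35) + 23/12·8/115 = 1/12 ✓
b·A²c: 23/12·1/46 = 1/24 ✓; 4 stages ⇒ order 4.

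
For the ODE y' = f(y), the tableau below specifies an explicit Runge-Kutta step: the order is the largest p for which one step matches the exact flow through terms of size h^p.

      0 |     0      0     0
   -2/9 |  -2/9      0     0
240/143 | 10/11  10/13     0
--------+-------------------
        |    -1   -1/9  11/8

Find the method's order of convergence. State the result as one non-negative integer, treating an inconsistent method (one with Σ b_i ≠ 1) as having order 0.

0

b = (-1, -1/9, 11/8)
c = (0, -2/9, 240/143)
Ac = (0, 0, -20/117)
Σ b_i: (-1)·1 + (-1/9)·1 + 11/8·1 = 19/72 ≠ 1 ⇒ order 0.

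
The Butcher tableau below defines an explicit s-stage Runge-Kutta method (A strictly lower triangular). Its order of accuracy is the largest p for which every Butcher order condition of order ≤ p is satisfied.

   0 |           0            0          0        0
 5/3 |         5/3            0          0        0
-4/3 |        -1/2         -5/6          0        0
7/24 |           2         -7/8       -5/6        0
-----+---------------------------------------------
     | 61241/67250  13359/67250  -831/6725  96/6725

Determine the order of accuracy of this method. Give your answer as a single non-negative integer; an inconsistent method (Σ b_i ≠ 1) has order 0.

3

b = (61241/67250, 13359/67250, -831/6725, 96/6725)
c = (0, 5/3, -4/3, 7/24)
Ac = (0, 0, -25/18, -25/72)
Σ b_i: 61241/67250·1 + 13359/67250·1 + (-831/6725)·1 + 96/6725·1 = 1 ✓
b·c: 13359/67250·5/3 + (-831/6725)·(-4/3) + 96/6725·7/24 = 1/2 ✓
b·c²: 13359/67250·25/9 + (-831/6725)·16/9 + 96/6725·49/576 = 1/3 ✓
b·Ac: (-831/6725)·(-25/18) + 96/6725·(-25/72) = 1/6 ✓
b·c³: 13359/67250·125/27 + (-831/6725)·(-64/27) + 96/6725·343/13824 = 1174591/968400 ≠ 1/4 ⇒ order 3.
b·(c∘Ac): (-831/6725)·50/27 + 96/6725·(-175/1728) = -1115/4842 ≠ 1/8
b·Ac²: (-831/6725)·(-125/54) + 96/6725·(-845/216) = 5573/24210 ≠ 1/12
b·A²c: 96/6725·125/108 = 40/2421 ≠ 1/24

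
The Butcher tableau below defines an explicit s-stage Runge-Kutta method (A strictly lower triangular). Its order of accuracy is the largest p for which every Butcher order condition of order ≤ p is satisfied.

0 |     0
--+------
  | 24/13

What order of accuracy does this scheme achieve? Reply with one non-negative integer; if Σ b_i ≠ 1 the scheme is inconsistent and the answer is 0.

b = (24/13)
c = (0)
Σ b_i: 24/13·1 = 24/13 ≠ 1 ⇒ order 0.

0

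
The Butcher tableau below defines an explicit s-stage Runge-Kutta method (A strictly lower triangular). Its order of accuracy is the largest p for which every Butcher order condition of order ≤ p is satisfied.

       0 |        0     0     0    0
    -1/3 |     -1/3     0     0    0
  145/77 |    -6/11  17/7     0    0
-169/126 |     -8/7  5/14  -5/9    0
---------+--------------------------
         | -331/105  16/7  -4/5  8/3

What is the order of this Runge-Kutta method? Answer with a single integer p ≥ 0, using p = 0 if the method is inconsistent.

1

b = (-331/105, 16/7, -4/5, 8/3)
c = (0, -1/3, 145/77, -169/126)
Ac = (0, 0, -17/21, -1615/1386)
Σ b_i: (-331/105)·1 + 16/7·1 + (-4/5)·1 + 8/3·1 = 1 ✓
b·c: 16/7·(-1/3) + (-4/5)·145/77 + 8/3·(-169/126) = -1736/297 ≠ 1/2 ⇒ order 1.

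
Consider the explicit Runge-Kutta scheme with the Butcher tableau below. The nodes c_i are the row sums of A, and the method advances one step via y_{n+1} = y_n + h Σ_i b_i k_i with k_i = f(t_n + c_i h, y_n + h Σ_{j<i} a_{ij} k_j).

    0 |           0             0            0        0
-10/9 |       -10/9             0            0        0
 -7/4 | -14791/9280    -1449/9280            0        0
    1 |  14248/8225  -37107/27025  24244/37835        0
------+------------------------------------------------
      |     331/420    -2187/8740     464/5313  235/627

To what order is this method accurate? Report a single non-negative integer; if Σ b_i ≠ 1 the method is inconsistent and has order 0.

b = (331/420, -2187/8740, 464/5313, 235/627)
c = (0, -10/9, -7/4, 1)
Ac = (0, 0, 161/928, 19/47)
Σ b_i: 331/420·1 + (-2187/8740)·1 + 464/5313·1 + 235/627·1 = 1 ✓
b·c: (-2187/8740)·(-10/9) + 464/5313·(-7/4) + 235/627·1 = 1/2 ✓
b·c²: (-2187/8740)·100/81 + 464/5313·49/16 + 235/627·1 = 1/3 ✓
b·Ac: 464/5313·161/928 + 235/627·19/47 = 1/6 ✓
b·c³: (-2187/8740)·(-1000/729) + 464/5313·(-343/64) + 235/627·1 = 1/4 ✓
b·(c∘Ac): 464/5313·(-1127/3712) + 235/627·19/47 = 1/8 ✓
b·Ac²: 464/5313·(-805/4176) + 235/627·2261/8460 = 1/12 ✓
b·A²c: 235/627·209/1880 = 1/24 ✓; 4 stages ⇒ order 4.

4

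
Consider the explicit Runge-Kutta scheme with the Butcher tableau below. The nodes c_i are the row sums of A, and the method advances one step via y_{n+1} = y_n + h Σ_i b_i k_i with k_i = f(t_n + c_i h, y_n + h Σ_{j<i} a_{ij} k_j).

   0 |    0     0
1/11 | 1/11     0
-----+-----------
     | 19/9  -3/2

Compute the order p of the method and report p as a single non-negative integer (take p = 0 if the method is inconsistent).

b = (19/9, -3/2)
c = (0, 1/11)
Σ b_i: 19/9·1 + (-3/2)·1 = 11/18 ≠ 1 ⇒ order 0.

0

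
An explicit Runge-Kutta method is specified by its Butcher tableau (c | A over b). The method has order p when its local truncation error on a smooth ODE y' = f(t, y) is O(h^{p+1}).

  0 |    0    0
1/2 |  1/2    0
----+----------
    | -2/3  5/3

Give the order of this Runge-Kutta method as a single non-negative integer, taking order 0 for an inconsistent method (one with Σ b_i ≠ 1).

1

b = (-2/3, 5/3)
c = (0, 1/2)
Σ b_i: (-2/3)·1 + 5/3·1 = 1 ✓
b·c: 5/3·1/2 = 5/6 ≠ 1/2 ⇒ order 1.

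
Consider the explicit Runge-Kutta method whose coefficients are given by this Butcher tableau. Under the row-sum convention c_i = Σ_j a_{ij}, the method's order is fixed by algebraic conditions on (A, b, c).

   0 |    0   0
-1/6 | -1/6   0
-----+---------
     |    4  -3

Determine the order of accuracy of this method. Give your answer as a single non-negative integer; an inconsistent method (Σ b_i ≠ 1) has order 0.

2

b = (4, -3)
c = (0, -1/6)
Σ b_i: 4·1 + (-3)·1 = 1 ✓
b·c: (-3)·(-1/6) = 1/2 ✓; 2 stages ⇒ order 2.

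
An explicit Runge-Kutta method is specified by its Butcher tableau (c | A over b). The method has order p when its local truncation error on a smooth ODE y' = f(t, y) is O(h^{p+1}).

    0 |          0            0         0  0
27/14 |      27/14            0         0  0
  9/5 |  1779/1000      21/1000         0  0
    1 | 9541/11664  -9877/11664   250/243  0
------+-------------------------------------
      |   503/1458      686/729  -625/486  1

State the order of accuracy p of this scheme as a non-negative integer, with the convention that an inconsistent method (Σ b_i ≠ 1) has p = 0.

4

b = (503/1458, 686/729, -625/486, 1)
c = (0, 27/14, 9/5, 1)
Ac = (0, 0, 81/2000, 7/32)
Σ b_i: 503/1458·1 + 686/729·1 + (-625/486)·1 + 1·1 = 1 ✓
b·c: 686/729·27/14 + (-625/486)·9/5 + 1·1 = 1/2 ✓
b·c²: 686/729·729/196 + (-625/486)·81/25 + 1·1 = 1/3 ✓
b·Ac: (-625/486)·81/2000 + 1·7/32 = 1/6 ✓
b·c³: 686/729·19683/2744 + (-625/486)·729/125 + 1·1 = 1/4 ✓
b·(c∘Ac): (-625/486)·729/10000 + 1·7/32 = 1/8 ✓
b·Ac²: (-625/486)·2187/28000 + 1·247/1344 = 1/12 ✓
b·A²c: 1·1/24 = 1/24 ✓; 4 stages ⇒ order 4.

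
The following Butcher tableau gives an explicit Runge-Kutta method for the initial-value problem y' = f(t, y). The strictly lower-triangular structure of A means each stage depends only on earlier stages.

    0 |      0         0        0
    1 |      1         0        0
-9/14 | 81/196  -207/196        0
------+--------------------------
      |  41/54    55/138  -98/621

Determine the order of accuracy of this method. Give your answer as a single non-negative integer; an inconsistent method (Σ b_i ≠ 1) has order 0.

b = (41/54, 55/138, -98/621)
c = (0, 1, -9/14)
Ac = (0, 0, -207/196)
Σ b_i: 41/54·1 + 55/138·1 + (-98/621)·1 = 1 ✓
b·c: 55/138·1 + (-98/621)·(-9/14) = 1/2 ✓
b·c²: 55/138·1 + (-98/621)·81/196 = 1/3 ✓
b·Ac: (-98/621)·(-207/196) = 1/6 ✓; 3 stages ⇒ order 3.

3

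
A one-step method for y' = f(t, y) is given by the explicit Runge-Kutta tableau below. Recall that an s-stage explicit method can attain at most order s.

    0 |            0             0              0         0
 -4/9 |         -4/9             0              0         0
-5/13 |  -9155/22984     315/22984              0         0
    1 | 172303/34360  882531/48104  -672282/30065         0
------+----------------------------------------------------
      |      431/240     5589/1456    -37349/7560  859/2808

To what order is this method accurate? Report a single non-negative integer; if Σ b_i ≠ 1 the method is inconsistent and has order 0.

4

b = (431/240, 5589/1456, -37349/7560, 859/2808)
c = (0, -4/9, -5/13, 1)
Ac = (0, 0, -35/5746, 767/1718)
Σ b_i: 431/240·1 + 5589/1456·1 + (-37349/7560)·1 + 859/2808·1 = 1 ✓
b·c: 5589/1456·(-4/9) + (-37349/7560)·(-5/13) + 859/2808·1 = 1/2 ✓
b·c²: 5589/1456·16/81 + (-37349/7560)·25/169 + 859/2808·1 = 1/3 ✓
b·Ac: (-37349/7560)·(-35/5746) + 859/2808·767/1718 = 1/6 ✓
b·c³: 5589/1456·(-64/729) + (-37349/7560)·(-125/2197) + 859/2808·1 = 1/4 ✓
b·(c∘Ac): (-37349/7560)·175/74698 + 859/2808·767/1718 = 1/8 ✓
b·Ac²: (-37349/7560)·70/25857 + 859/2808·2444/7731 = 1/12 ✓
b·A²c: 859/2808·117/859 = 1/24 ✓; 4 stages ⇒ order 4.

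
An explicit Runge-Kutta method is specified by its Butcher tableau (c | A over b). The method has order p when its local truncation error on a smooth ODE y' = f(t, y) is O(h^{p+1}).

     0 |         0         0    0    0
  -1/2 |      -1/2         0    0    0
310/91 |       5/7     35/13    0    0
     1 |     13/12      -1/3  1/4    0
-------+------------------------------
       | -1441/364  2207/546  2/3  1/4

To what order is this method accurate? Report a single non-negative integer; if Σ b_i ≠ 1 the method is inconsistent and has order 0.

b = (-1441/364, 2207/546, 2/3, 1/4)
c = (0, -1/2, 310/91, 1)
Ac = (0, 0, -35/26, 278/273)
Σ b_i: (-1441/364)·1 + 2207/546·1 + 2/3·1 + 1/4·1 = 1 ✓
b·c: 2207/546·(-1/2) + 2/3·310/91 + 1/4·1 = 1/2 ✓
b·c²: 2207/546·1/4 + 2/3·96100/8281 + 1/4·1 = 596041/66248 ≠ 1/3 ⇒ order 2.
b·Ac: 2/3·(-35/26) + 1/4·278/273 = -9/14 ≠ 1/6

2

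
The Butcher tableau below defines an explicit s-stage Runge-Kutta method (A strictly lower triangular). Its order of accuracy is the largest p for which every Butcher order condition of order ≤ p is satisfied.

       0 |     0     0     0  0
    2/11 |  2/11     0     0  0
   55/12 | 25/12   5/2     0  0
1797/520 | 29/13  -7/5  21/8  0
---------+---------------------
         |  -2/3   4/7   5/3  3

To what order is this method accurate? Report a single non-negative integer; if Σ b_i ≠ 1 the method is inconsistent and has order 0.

b = (-2/3, 4/7, 5/3, 3)
c = (0, 2/11, 55/12, 1797/520)
Ac = (0, 0, 5/11, 20727/1760)
Σ b_i: (-2/3)·1 + 4/7·1 + 5/3·1 + 3·1 = 32/7 ≠ 1 ⇒ order 0.

0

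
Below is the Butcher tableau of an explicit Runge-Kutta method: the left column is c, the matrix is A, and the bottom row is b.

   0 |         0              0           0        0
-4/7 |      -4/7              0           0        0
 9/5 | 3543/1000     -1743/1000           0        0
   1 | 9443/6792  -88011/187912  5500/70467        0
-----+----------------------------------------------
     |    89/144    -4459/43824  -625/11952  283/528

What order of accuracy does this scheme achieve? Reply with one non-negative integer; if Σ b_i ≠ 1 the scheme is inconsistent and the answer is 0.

b = (89/144, -4459/43824, -625/11952, 283/528)
c = (0, -4/7, 9/5, 1)
Ac = (0, 0, 249/250, 231/566)
Σ b_i: 89/144·1 + (-4459/43824)·1 + (-625/11952)·1 + 283/528·1 = 1 ✓
b·c: (-4459/43824)·(-4/7) + (-625/11952)·9/5 + 283/528·1 = 1/2 ✓
b·c²: (-4459/43824)·16/49 + (-625/11952)·81/25 + 283/528·1 = 1/3 ✓
b·Ac: (-625/11952)·249/250 + 283/528·231/566 = 1/6 ✓
b·c³: (-4459/43824)·(-64/343) + (-625/11952)·729/125 + 283/528·1 = 1/4 ✓
b·(c∘Ac): (-625/11952)·2241/1250 + 283/528·231/566 = 1/8 ✓
b·Ac²: (-625/11952)·(-498/875) + 283/528·198/1981 = 1/12 ✓
b·A²c: 283/528·22/283 = 1/24 ✓; 4 stages ⇒ order 4.

4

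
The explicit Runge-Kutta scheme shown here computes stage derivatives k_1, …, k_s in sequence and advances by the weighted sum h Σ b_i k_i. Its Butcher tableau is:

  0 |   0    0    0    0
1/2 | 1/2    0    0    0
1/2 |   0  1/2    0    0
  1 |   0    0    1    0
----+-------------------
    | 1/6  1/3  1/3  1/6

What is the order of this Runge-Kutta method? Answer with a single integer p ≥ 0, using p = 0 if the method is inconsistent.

b = (1/6, 1/3, 1/3, 1/6)
c = (0, 1/2, 1/2, 1)
Ac = (0, 0, 1/4, 1/2)
Σ b_i: 1/6·1 + 1/3·1 + 1/3·1 + 1/6·1 = 1 ✓
b·c: 1/3·1/2 + 1/3·1/2 + 1/6·1 = 1/2 ✓
b·c²: 1/3·1/4 + 1/3·1/4 + 1/6·1 = 1/3 ✓
b·Ac: 1/3·1/4 + 1/6·1/2 = 1/6 ✓
b·c³: 1/3·1/8 + 1/3·1/8 + 1/6·1 = 1/4 ✓
b·(c∘Ac): 1/3·1/8 + 1/6·1/2 = 1/8 ✓
b·Ac²: 1/3·1/8 + 1/6·1/4 = 1/12 ✓
b·A²c: 1/6·1/4 = 1/24 ✓; 4 stages ⇒ order 4.

4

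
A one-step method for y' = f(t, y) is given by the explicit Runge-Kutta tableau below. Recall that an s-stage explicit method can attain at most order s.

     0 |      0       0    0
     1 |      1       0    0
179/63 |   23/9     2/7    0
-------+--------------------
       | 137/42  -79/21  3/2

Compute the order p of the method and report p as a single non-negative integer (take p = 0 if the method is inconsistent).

b = (137/42, -79/21, 3/2)
c = (0, 1, 179/63)
Ac = (0, 0, 2/7)
Σ b_i: 137/42·1 + (-79/21)·1 + 3/2·1 = 1 ✓
b·c: (-79/21)·1 + 3/2·179/63 = 1/2 ✓
b·c²: (-79/21)·1 + 3/2·32041/3969 = 22087/2646 ≠ 1/3 ⇒ order 2.
b·Ac: 3/2·2/7 = 3/7 ≠ 1/6

2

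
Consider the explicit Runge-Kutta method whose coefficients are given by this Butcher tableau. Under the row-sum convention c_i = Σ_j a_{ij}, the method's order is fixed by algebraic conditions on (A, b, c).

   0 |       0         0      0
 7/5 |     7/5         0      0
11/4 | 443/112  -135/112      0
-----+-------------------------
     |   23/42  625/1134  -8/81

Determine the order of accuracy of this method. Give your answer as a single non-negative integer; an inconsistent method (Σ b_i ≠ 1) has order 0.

b = (23/42, 625/1134, -8/81)
c = (0, 7/5, 11/4)
Ac = (0, 0, -27/16)
Σ b_i: 23/42·1 + 625/1134·1 + (-8/81)·1 = 1 ✓
b·c: 625/1134·7/5 + (-8/81)·11/4 = 1/2 ✓
b·c²: 625/1134·49/25 + (-8/81)·121/16 = 1/3 ✓
b·Ac: (-8/81)·(-27/16) = 1/6 ✓; 3 stages ⇒ order 3.

3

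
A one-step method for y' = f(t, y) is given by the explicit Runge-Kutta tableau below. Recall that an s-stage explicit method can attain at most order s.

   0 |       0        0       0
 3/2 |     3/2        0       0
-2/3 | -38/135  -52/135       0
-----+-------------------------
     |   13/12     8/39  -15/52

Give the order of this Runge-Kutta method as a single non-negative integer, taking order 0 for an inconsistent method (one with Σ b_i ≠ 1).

3

b = (13/12, 8/39, -15/52)
c = (0, 3/2, -2/3)
Ac = (0, 0, -26/45)
Σ b_i: 13/12·1 + 8/39·1 + (-15/52)·1 = 1 ✓
b·c: 8/39·3/2 + (-15/52)·(-2/3) = 1/2 ✓
b·c²: 8/39·9/4 + (-15/52)·4/9 = 1/3 ✓
b·Ac: (-15/52)·(-26/45) = 1/6 ✓; 3 stages ⇒ order 3.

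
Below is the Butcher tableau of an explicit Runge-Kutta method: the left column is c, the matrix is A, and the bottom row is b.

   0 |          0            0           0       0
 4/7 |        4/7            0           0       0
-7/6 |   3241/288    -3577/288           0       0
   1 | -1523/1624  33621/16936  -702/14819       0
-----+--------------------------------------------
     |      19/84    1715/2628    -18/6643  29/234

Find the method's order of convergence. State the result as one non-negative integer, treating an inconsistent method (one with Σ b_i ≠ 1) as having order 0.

b = (19/84, 1715/2628, -18/6643, 29/234)
c = (0, 4/7, -7/6, 1)
Ac = (0, 0, -511/72, 69/58)
Σ b_i: 19/84·1 + 1715/2628·1 + (-18/6643)·1 + 29/234·1 = 1 ✓
b·c: 1715/2628·4/7 + (-18/6643)·(-7/6) + 29/234·1 = 1/2 ✓
b·c²: 1715/2628·16/49 + (-18/6643)·49/36 + 29/234·1 = 1/3 ✓
b·Ac: (-18/6643)·(-511/72) + 29/234·69/58 = 1/6 ✓
b·c³: 1715/2628·64/343 + (-18/6643)·(-343/216) + 29/234·1 = 1/4 ✓
b·(c∘Ac): (-18/6643)·3577/432 + 29/234·69/58 = 1/8 ✓
b·Ac²: (-18/6643)·(-73/18) + 29/234·237/406 = 1/12 ✓
b·A²c: 29/234·39/116 = 1/24 ✓; 4 stages ⇒ order 4.

4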